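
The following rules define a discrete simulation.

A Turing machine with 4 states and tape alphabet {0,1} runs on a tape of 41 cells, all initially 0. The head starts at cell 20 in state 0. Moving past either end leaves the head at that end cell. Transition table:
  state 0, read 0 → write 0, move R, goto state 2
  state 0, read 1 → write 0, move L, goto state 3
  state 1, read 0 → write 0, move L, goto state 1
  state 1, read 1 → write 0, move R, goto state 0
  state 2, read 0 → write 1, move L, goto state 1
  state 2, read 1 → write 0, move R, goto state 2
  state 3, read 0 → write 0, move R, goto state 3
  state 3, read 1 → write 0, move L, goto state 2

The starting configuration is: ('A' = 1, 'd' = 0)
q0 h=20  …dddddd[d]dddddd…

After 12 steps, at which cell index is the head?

t=0: q0 h=20  …dddddd[d]dddddd…
t=1: q2 h=21  …dddddd[d]dddddd…
t=2: q1 h=20  …dddddd[d]Addddd…
t=3: q1 h=19  …dddddd[d]dAdddd…
t=4: q1 h=18  …dddddd[d]ddAddd…
t=5: q1 h=17  …dddddd[d]dddAdd…
t=6: q1 h=16  …dddddd[d]ddddAd…
t=7: q1 h=15  …dddddd[d]dddddA…
t=8: q1 h=14  …dddddd[d]dddddd…
t=9: q1 h=13  …dddddd[d]dddddd…
t=10: q1 h=12  …dddddd[d]dddddd…
t=11: q1 h=11  …dddddd[d]dddddd…
t=12: q1 h=10  …dddddd[d]dddddd…

10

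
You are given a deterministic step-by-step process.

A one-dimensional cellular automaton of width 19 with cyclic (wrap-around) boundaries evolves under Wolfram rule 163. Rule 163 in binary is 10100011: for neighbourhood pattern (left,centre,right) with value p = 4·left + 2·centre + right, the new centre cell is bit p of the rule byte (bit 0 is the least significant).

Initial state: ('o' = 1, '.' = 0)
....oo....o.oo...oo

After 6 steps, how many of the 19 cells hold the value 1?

t=0: ....oo....o.oo...oo
t=1: .ooo...ooo.o...oo..
t=2: o.o..oo.o.o..oo...o
t=3: .o..o..o.o..o...oo.
t=4: o..o..o.o..o..oo...
t=5: ..o..o.o..o..o...oo
t=6: .o..o.o..o..o..oo..

7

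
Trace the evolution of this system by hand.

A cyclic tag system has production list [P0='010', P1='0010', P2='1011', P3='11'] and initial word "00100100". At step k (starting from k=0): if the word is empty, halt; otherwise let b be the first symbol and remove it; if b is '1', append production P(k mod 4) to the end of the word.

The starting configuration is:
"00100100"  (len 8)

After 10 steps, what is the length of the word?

[0] "00100100"  (len 8)
[1] "0100100"  (len 7)
[2] "100100"  (len 6)
[3] "001001011"  (len 9)
[4] "01001011"  (len 8)
[5] "1001011"  (len 7)
[6] "0010110010"  (len 10)
[7] "010110010"  (len 9)
[8] "10110010"  (len 8)
[9] "0110010010"  (len 10)
[10] "110010010"  (len 9)

9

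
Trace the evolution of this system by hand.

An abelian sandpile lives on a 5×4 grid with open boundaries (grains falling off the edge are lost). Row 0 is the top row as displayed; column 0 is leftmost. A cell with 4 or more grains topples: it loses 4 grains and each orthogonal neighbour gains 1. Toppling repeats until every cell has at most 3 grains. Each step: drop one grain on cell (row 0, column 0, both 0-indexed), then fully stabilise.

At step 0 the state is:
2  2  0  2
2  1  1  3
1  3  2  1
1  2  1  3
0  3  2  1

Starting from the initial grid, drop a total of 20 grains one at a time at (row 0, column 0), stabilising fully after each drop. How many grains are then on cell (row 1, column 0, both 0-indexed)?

2

[0] 2  2  0  2
2  1  1  3
1  3  2  1
1  2  1  3
0  3  2  1
[1] 3  2  0  2
2  1  1  3
1  3  2  1
1  2  1  3
0  3  2  1
[2] 0  3  0  2
3  1  1  3
1  3  2  1
1  2  1  3
0  3  2  1
[3] 1  3  0  2
3  1  1  3
1  3  2  1
1  2  1  3
0  3  2  1
[4] 2  3  0  2
3  1  1  3
1  3  2  1
1  2  1  3
0  3  2  1
[5] 3  3  0  2
3  1  1  3
1  3  2  1
1  2  1  3
0  3  2  1
[6] 2  0  1  2
0  3  1  3
2  3  2  1
1  2  1  3
0  3  2  1
[7] 3  0  1  2
0  3  1  3
2  3  2  1
1  2  1  3
0  3  2  1
[8] 0  1  1  2
1  3  1  3
2  3  2  1
1  2  1  3
0  3  2  1
[9] 1  1  1  2
1  3  1  3
2  3  2  1
1  2  1  3
0  3  2  1
[10] 2  1  1  2
1  3  1  3
2  3  2  1
1  2  1  3
0  3  2  1
[11] 3  1  1  2
1  3  1  3
2  3  2  1
1  2  1  3
0  3  2  1
[12] 0  2  1  2
2  3  1  3
2  3  2  1
1  2  1  3
0  3  2  1
[13] 1  2  1  2
2  3  1  3
2  3  2  1
1  2  1  3
0  3  2  1
[14] 2  2  1  2
2  3  1  3
2  3  2  1
1  2  1  3
0  3  2  1
[15] 3  2  1  2
2  3  1  3
2  3  2  1
1  2  1  3
0  3  2  1
[16] 0  3  1  2
3  3  1  3
2  3  2  1
1  2  1  3
0  3  2  1
[17] 1  3  1  2
3  3  1  3
2  3  2  1
1  2  1  3
0  3  2  1
[18] 2  3  1  2
3  3  1  3
2  3  2  1
1  2  1  3
0  3  2  1
[19] 3  3  1  2
3  3  1  3
2  3  2  1
1  2  1  3
0  3  2  1
[20] 2  1  2  2
2  2  2  3
0  1  3  1
2  3  1  3
0  3  2  1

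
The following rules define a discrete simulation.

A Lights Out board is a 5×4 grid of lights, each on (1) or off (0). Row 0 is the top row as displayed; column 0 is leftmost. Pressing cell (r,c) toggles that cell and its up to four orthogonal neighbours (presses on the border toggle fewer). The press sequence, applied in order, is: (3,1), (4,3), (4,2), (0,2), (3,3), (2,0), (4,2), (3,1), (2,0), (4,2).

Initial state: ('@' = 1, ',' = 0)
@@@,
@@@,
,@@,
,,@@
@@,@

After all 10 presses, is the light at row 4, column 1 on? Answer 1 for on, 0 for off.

0

0) @@@,
@@@,
,@@,
,,@@
@@,@
1) @@@,
@@@,
,,@,
@@,@
@,,@
2) @@@,
@@@,
,,@,
@@,,
@,@,
3) @@@,
@@@,
,,@,
@@@,
@@,@
4) @,,@
@@,,
,,@,
@@@,
@@,@
5) @,,@
@@,,
,,@@
@@,@
@@,,
6) @,,@
,@,,
@@@@
,@,@
@@,,
7) @,,@
,@,,
@@@@
,@@@
@,@@
8) @,,@
,@,,
@,@@
@,,@
@@@@
9) @,,@
@@,,
,@@@
,,,@
@@@@
10) @,,@
@@,,
,@@@
,,@@
@,,,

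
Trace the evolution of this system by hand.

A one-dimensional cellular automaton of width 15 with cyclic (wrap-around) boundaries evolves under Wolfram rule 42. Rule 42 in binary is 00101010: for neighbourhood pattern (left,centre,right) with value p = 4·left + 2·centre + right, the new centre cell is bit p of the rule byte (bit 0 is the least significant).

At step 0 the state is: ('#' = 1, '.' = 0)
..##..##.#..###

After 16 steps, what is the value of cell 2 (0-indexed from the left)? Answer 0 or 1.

step 0: ..##..##.#..###
step 1: .##..##.#..##..
step 2: ##..##.#..##...
step 3: #..##.#..##...#
step 4: ..##.#..##...##
step 5: .##.#..##...##.
step 6: ##.#..##...##..
step 7: #.#..##...##..#
step 8: .#..##...##..##
step 9: #..##...##..##.
step 10: ..##...##..##.#
step 11: .##...##..##.#.
step 12: ##...##..##.#..
step 13: #...##..##.#..#
step 14: ...##..##.#..##
step 15: ..##..##.#..##.
step 16: .##..##.#..##..

1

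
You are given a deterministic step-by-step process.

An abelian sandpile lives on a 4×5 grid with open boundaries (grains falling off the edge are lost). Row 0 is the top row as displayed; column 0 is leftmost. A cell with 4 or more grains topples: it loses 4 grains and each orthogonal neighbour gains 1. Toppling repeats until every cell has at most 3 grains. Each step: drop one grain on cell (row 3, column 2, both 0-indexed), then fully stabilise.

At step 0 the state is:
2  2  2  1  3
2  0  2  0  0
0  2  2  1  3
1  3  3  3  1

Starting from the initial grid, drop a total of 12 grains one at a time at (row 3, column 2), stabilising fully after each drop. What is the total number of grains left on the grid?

38

step 0: 2  2  2  1  3
2  0  2  0  0
0  2  2  1  3
1  3  3  3  1
step 1: 2  2  2  1  3
2  0  2  0  0
0  3  3  2  3
2  0  2  0  2
step 2: 2  2  2  1  3
2  0  2  0  0
0  3  3  2  3
2  0  3  0  2
step 3: 2  2  2  1  3
2  1  3  0  0
1  0  1  3  3
2  2  1  1  2
step 4: 2  2  2  1  3
2  1  3  0  0
1  0  1  3  3
2  2  2  1  2
step 5: 2  2  2  1  3
2  1  3  0  0
1  0  1  3  3
2  2  3  1  2
step 6: 2  2  2  1  3
2  1  3  0  0
1  0  2  3  3
2  3  0  2  2
step 7: 2  2  2  1  3
2  1  3  0  0
1  0  2  3  3
2  3  1  2  2
step 8: 2  2  2  1  3
2  1  3  0  0
1  0  2  3  3
2  3  2  2  2
step 9: 2  2  2  1  3
2  1  3  0  0
1  0  2  3  3
2  3  3  2  2
step 10: 2  2  2  1  3
2  1  3  0  0
1  1  3  3  3
3  0  1  3  2
step 11: 2  2  2  1  3
2  1  3  0  0
1  1  3  3  3
3  0  2  3  2
step 12: 2  2  2  1  3
2  1  3  0  0
1  1  3  3  3
3  0  3  3  2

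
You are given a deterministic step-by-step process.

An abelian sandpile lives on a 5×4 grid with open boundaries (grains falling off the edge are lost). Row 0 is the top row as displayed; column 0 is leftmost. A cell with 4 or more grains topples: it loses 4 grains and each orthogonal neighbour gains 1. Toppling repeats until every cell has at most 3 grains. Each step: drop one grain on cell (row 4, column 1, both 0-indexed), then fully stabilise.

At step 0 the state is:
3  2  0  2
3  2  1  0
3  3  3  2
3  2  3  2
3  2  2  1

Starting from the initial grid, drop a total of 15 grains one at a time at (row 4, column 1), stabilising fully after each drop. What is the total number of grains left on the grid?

k=0  3  2  0  2
3  2  1  0
3  3  3  2
3  2  3  2
3  2  2  1
k=1  3  2  0  2
3  2  1  0
3  3  3  2
3  2  3  2
3  3  2  1
k=2  1  0  1  2
2  1  3  0
2  3  1  3
2  2  2  3
1  3  0  2
k=3  1  0  1  2
2  1  3  0
2  3  1  3
2  3  2  3
2  0  1  2
k=4  1  0  1  2
2  1  3  0
2  3  1  3
2  3  2  3
2  1  1  2
k=5  1  0  1  2
2  1  3  0
2  3  1  3
2  3  2  3
2  2  1  2
k=6  1  0  1  2
2  1  3  0
2  3  1  3
2  3  2  3
2  3  1  2
k=7  1  0  1  2
2  2  3  0
3  0  2  3
3  1  3  3
3  1  2  2
k=8  1  0  1  2
2  2  3  0
3  0  2  3
3  1  3  3
3  2  2  2
k=9  1  0  1  2
2  2  3  0
3  0  2  3
3  1  3  3
3  3  2  2
k=10  1  0  1  2
3  2  3  0
0  1  2  3
1  3  3  3
1  1  3  2
k=11  1  0  1  2
3  2  3  0
0  1  2  3
1  3  3  3
1  2  3  2
k=12  1  0  1  2
3  2  3  0
0  1  2  3
1  3  3  3
1  3  3  2
k=13  1  0  2  2
3  3  0  2
0  3  1  1
2  1  3  2
2  2  2  0
k=14  1  0  2  2
3  3  0  2
0  3  1  1
2  1  3  2
2  3  2  0
k=15  1  0  2  2
3  3  0  2
0  3  1  1
2  2  3  2
3  0  3  0

33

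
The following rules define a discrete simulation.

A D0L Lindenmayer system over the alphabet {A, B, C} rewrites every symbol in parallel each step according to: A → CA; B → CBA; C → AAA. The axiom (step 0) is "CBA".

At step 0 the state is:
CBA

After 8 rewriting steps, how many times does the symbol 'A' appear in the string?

t=0: CBA
t=1: AAACBACA
t=2: CACACAAAACBACAAAACA
t=3: AAACAAAACAAAACACACACAAAACBACAAAACACACACAAAACA
t=4: CACACAAAACACACACAAAACACACACAAAACAAAACAAAACAAAACACACACAAAACBACAAAACACACACAAAACAAAACAAAACAAAACACACACAAAACA
t=5: AAACAAAACAAAACACACACAAAACAAAACAAAACAAAACACACACAAAACAAAACAA…ACACAAAACACACACAAAACACACACAAAACAAAACAAAACAAAACACACACAAAACA  (len 241)
t=6: CACACAAAACACACACAAAACACACACAAAACAAAACAAAACAAAACACACACAAAAC…ACACAAAACACACACAAAACACACACAAAACAAAACAAAACAAAACACACACAAAACA  (len 555)
t=7: AAACAAAACAAAACACACACAAAACAAAACAAAACAAAACACACACAAAACAAAACAA…ACACAAAACACACACAAAACACACACAAAACAAAACAAAACAAAACACACACAAAACA  (len 1280)
t=8: CACACAAAACACACACAAAACACACACAAAACAAAACAAAACAAAACACACACAAAAC…ACACAAAACACACACAAAACACACACAAAACAAAACAAAACAAAACACACACAAAACA  (len 2947)

2052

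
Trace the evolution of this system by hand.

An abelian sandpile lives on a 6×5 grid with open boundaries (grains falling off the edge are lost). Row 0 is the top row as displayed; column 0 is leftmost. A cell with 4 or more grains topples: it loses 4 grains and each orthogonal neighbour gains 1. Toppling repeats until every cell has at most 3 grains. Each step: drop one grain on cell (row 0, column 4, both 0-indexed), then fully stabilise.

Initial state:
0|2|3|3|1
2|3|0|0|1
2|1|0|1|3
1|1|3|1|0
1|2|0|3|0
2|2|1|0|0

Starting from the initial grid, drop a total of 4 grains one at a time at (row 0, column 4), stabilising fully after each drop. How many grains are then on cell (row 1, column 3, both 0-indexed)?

[0] 0|2|3|3|1
2|3|0|0|1
2|1|0|1|3
1|1|3|1|0
1|2|0|3|0
2|2|1|0|0
[1] 0|2|3|3|2
2|3|0|0|1
2|1|0|1|3
1|1|3|1|0
1|2|0|3|0
2|2|1|0|0
[2] 0|2|3|3|3
2|3|0|0|1
2|1|0|1|3
1|1|3|1|0
1|2|0|3|0
2|2|1|0|0
[3] 0|3|0|1|1
2|3|1|1|2
2|1|0|1|3
1|1|3|1|0
1|2|0|3|0
2|2|1|0|0
[4] 0|3|0|1|2
2|3|1|1|2
2|1|0|1|3
1|1|3|1|0
1|2|0|3|0
2|2|1|0|0

1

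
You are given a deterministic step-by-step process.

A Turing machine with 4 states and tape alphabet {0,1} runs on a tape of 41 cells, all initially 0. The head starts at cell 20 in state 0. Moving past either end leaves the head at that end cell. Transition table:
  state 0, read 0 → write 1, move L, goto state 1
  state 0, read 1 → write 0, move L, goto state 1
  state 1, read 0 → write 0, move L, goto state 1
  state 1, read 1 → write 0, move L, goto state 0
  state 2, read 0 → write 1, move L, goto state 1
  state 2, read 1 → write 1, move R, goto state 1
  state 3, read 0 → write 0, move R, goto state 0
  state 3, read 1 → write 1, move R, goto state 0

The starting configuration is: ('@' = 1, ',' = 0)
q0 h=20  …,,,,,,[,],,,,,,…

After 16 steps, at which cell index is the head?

gen 0: q0 h=20  …,,,,,,[,],,,,,,…
gen 1: q1 h=19  …,,,,,,[,]@,,,,,…
gen 2: q1 h=18  …,,,,,,[,],@,,,,…
gen 3: q1 h=17  …,,,,,,[,],,@,,,…
gen 4: q1 h=16  …,,,,,,[,],,,@,,…
gen 5: q1 h=15  …,,,,,,[,],,,,@,…
gen 6: q1 h=14  …,,,,,,[,],,,,,@…
gen 7: q1 h=13  …,,,,,,[,],,,,,,…
gen 8: q1 h=12  …,,,,,,[,],,,,,,…
gen 9: q1 h=11  …,,,,,,[,],,,,,,…
gen 10: q1 h=10  …,,,,,,[,],,,,,,…
gen 11: q1 h= 9  …,,,,,,[,],,,,,,…
gen 12: q1 h= 8  …,,,,,,[,],,,,,,…
gen 13: q1 h= 7  …,,,,,,[,],,,,,,…
gen 14: q1 h= 6  |,,,,,,[,],,,,,,…
gen 15: q1 h= 5  |,,,,,[,],,,,,,…
gen 16: q1 h= 4  |,,,,[,],,,,,,…

4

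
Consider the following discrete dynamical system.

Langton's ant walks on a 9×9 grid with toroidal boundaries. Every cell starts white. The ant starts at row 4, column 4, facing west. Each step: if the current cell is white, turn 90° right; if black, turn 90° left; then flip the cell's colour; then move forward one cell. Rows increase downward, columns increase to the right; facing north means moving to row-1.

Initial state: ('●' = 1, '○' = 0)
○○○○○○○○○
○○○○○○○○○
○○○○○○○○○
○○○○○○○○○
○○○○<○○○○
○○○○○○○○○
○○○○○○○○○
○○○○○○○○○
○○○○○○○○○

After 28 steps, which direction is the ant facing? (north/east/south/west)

0) ○○○○○○○○○
○○○○○○○○○
○○○○○○○○○
○○○○○○○○○
○○○○<○○○○
○○○○○○○○○
○○○○○○○○○
○○○○○○○○○
○○○○○○○○○
1) ○○○○○○○○○
○○○○○○○○○
○○○○○○○○○
○○○○^○○○○
○○○○●○○○○
○○○○○○○○○
○○○○○○○○○
○○○○○○○○○
○○○○○○○○○
2) ○○○○○○○○○
○○○○○○○○○
○○○○○○○○○
○○○○●>○○○
○○○○●○○○○
○○○○○○○○○
○○○○○○○○○
○○○○○○○○○
○○○○○○○○○
3) ○○○○○○○○○
○○○○○○○○○
○○○○○○○○○
○○○○●●○○○
○○○○●v○○○
○○○○○○○○○
○○○○○○○○○
○○○○○○○○○
○○○○○○○○○
4) ○○○○○○○○○
○○○○○○○○○
○○○○○○○○○
○○○○●●○○○
○○○○<●○○○
○○○○○○○○○
○○○○○○○○○
○○○○○○○○○
○○○○○○○○○
5) ○○○○○○○○○
○○○○○○○○○
○○○○○○○○○
○○○○●●○○○
○○○○○●○○○
○○○○v○○○○
○○○○○○○○○
○○○○○○○○○
○○○○○○○○○
6) ○○○○○○○○○
○○○○○○○○○
○○○○○○○○○
○○○○●●○○○
○○○○○●○○○
○○○<●○○○○
○○○○○○○○○
○○○○○○○○○
○○○○○○○○○
7) ○○○○○○○○○
○○○○○○○○○
○○○○○○○○○
○○○○●●○○○
○○○^○●○○○
○○○●●○○○○
○○○○○○○○○
○○○○○○○○○
○○○○○○○○○
8) ○○○○○○○○○
○○○○○○○○○
○○○○○○○○○
○○○○●●○○○
○○○●>●○○○
○○○●●○○○○
○○○○○○○○○
○○○○○○○○○
○○○○○○○○○
9) ○○○○○○○○○
○○○○○○○○○
○○○○○○○○○
○○○○●●○○○
○○○●●●○○○
○○○●v○○○○
○○○○○○○○○
○○○○○○○○○
○○○○○○○○○
10) ○○○○○○○○○
○○○○○○○○○
○○○○○○○○○
○○○○●●○○○
○○○●●●○○○
○○○●○>○○○
○○○○○○○○○
○○○○○○○○○
○○○○○○○○○
11) ○○○○○○○○○
○○○○○○○○○
○○○○○○○○○
○○○○●●○○○
○○○●●●○○○
○○○●○●○○○
○○○○○v○○○
○○○○○○○○○
○○○○○○○○○
12) ○○○○○○○○○
○○○○○○○○○
○○○○○○○○○
○○○○●●○○○
○○○●●●○○○
○○○●○●○○○
○○○○<●○○○
○○○○○○○○○
○○○○○○○○○
13) ○○○○○○○○○
○○○○○○○○○
○○○○○○○○○
○○○○●●○○○
○○○●●●○○○
○○○●^●○○○
○○○○●●○○○
○○○○○○○○○
○○○○○○○○○
14) ○○○○○○○○○
○○○○○○○○○
○○○○○○○○○
○○○○●●○○○
○○○●●●○○○
○○○●●>○○○
○○○○●●○○○
○○○○○○○○○
○○○○○○○○○
15) ○○○○○○○○○
○○○○○○○○○
○○○○○○○○○
○○○○●●○○○
○○○●●^○○○
○○○●●○○○○
○○○○●●○○○
○○○○○○○○○
○○○○○○○○○
16) ○○○○○○○○○
○○○○○○○○○
○○○○○○○○○
○○○○●●○○○
○○○●<○○○○
○○○●●○○○○
○○○○●●○○○
○○○○○○○○○
○○○○○○○○○
17) ○○○○○○○○○
○○○○○○○○○
○○○○○○○○○
○○○○●●○○○
○○○●○○○○○
○○○●v○○○○
○○○○●●○○○
○○○○○○○○○
○○○○○○○○○
18) ○○○○○○○○○
○○○○○○○○○
○○○○○○○○○
○○○○●●○○○
○○○●○○○○○
○○○●○>○○○
○○○○●●○○○
○○○○○○○○○
○○○○○○○○○
19) ○○○○○○○○○
○○○○○○○○○
○○○○○○○○○
○○○○●●○○○
○○○●○○○○○
○○○●○●○○○
○○○○●v○○○
○○○○○○○○○
○○○○○○○○○
20) ○○○○○○○○○
○○○○○○○○○
○○○○○○○○○
○○○○●●○○○
○○○●○○○○○
○○○●○●○○○
○○○○●○>○○
○○○○○○○○○
○○○○○○○○○
21) ○○○○○○○○○
○○○○○○○○○
○○○○○○○○○
○○○○●●○○○
○○○●○○○○○
○○○●○●○○○
○○○○●○●○○
○○○○○○v○○
○○○○○○○○○
22) ○○○○○○○○○
○○○○○○○○○
○○○○○○○○○
○○○○●●○○○
○○○●○○○○○
○○○●○●○○○
○○○○●○●○○
○○○○○<●○○
○○○○○○○○○
23) ○○○○○○○○○
○○○○○○○○○
○○○○○○○○○
○○○○●●○○○
○○○●○○○○○
○○○●○●○○○
○○○○●^●○○
○○○○○●●○○
○○○○○○○○○
24) ○○○○○○○○○
○○○○○○○○○
○○○○○○○○○
○○○○●●○○○
○○○●○○○○○
○○○●○●○○○
○○○○●●>○○
○○○○○●●○○
○○○○○○○○○
25) ○○○○○○○○○
○○○○○○○○○
○○○○○○○○○
○○○○●●○○○
○○○●○○○○○
○○○●○●^○○
○○○○●●○○○
○○○○○●●○○
○○○○○○○○○
26) ○○○○○○○○○
○○○○○○○○○
○○○○○○○○○
○○○○●●○○○
○○○●○○○○○
○○○●○●●>○
○○○○●●○○○
○○○○○●●○○
○○○○○○○○○
27) ○○○○○○○○○
○○○○○○○○○
○○○○○○○○○
○○○○●●○○○
○○○●○○○○○
○○○●○●●●○
○○○○●●○v○
○○○○○●●○○
○○○○○○○○○
28) ○○○○○○○○○
○○○○○○○○○
○○○○○○○○○
○○○○●●○○○
○○○●○○○○○
○○○●○●●●○
○○○○●●<●○
○○○○○●●○○
○○○○○○○○○

west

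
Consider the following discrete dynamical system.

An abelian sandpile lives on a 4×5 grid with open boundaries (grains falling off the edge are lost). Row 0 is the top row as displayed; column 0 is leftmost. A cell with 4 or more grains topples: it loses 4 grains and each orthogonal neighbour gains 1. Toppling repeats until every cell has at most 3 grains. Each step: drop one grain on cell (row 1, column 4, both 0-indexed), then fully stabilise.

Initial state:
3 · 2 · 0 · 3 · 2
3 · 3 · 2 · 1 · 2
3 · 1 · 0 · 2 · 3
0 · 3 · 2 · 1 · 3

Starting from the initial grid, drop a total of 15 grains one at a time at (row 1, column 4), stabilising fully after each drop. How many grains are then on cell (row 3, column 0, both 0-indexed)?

1

t=0: 3 · 2 · 0 · 3 · 2
3 · 3 · 2 · 1 · 2
3 · 1 · 0 · 2 · 3
0 · 3 · 2 · 1 · 3
t=1: 3 · 2 · 0 · 3 · 2
3 · 3 · 2 · 1 · 3
3 · 1 · 0 · 2 · 3
0 · 3 · 2 · 1 · 3
t=2: 3 · 2 · 0 · 3 · 3
3 · 3 · 2 · 2 · 1
3 · 1 · 0 · 3 · 1
0 · 3 · 2 · 2 · 0
t=3: 3 · 2 · 0 · 3 · 3
3 · 3 · 2 · 2 · 2
3 · 1 · 0 · 3 · 1
0 · 3 · 2 · 2 · 0
t=4: 3 · 2 · 0 · 3 · 3
3 · 3 · 2 · 2 · 3
3 · 1 · 0 · 3 · 1
0 · 3 · 2 · 2 · 0
t=5: 3 · 2 · 1 · 1 · 1
3 · 3 · 3 · 1 · 2
3 · 1 · 1 · 0 · 3
0 · 3 · 2 · 3 · 0
t=6: 3 · 2 · 1 · 1 · 1
3 · 3 · 3 · 1 · 3
3 · 1 · 1 · 0 · 3
0 · 3 · 2 · 3 · 0
t=7: 3 · 2 · 1 · 1 · 2
3 · 3 · 3 · 2 · 1
3 · 1 · 1 · 1 · 0
0 · 3 · 2 · 3 · 1
t=8: 3 · 2 · 1 · 1 · 2
3 · 3 · 3 · 2 · 2
3 · 1 · 1 · 1 · 0
0 · 3 · 2 · 3 · 1
t=9: 3 · 2 · 1 · 1 · 2
3 · 3 · 3 · 2 · 3
3 · 1 · 1 · 1 · 0
0 · 3 · 2 · 3 · 1
t=10: 3 · 2 · 1 · 1 · 3
3 · 3 · 3 · 3 · 0
3 · 1 · 1 · 1 · 1
0 · 3 · 2 · 3 · 1
t=11: 3 · 2 · 1 · 1 · 3
3 · 3 · 3 · 3 · 1
3 · 1 · 1 · 1 · 1
0 · 3 · 2 · 3 · 1
t=12: 3 · 2 · 1 · 1 · 3
3 · 3 · 3 · 3 · 2
3 · 1 · 1 · 1 · 1
0 · 3 · 2 · 3 · 1
t=13: 3 · 2 · 1 · 1 · 3
3 · 3 · 3 · 3 · 3
3 · 1 · 1 · 1 · 1
0 · 3 · 2 · 3 · 1
t=14: 1 · 0 · 3 · 3 · 0
2 · 2 · 1 · 1 · 2
0 · 3 · 2 · 2 · 2
1 · 3 · 2 · 3 · 1
t=15: 1 · 0 · 3 · 3 · 0
2 · 2 · 1 · 1 · 3
0 · 3 · 2 · 2 · 2
1 · 3 · 2 · 3 · 1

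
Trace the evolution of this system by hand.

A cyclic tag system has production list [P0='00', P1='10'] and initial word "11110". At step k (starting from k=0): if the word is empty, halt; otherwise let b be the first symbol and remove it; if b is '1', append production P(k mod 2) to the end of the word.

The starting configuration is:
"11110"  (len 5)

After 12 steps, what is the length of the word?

5

gen 0: "11110"  (len 5)
gen 1: "111000"  (len 6)
gen 2: "1100010"  (len 7)
gen 3: "10001000"  (len 8)
gen 4: "000100010"  (len 9)
gen 5: "00100010"  (len 8)
gen 6: "0100010"  (len 7)
gen 7: "100010"  (len 6)
gen 8: "0001010"  (len 7)
gen 9: "001010"  (len 6)
gen 10: "01010"  (len 5)
gen 11: "1010"  (len 4)
gen 12: "01010"  (len 5)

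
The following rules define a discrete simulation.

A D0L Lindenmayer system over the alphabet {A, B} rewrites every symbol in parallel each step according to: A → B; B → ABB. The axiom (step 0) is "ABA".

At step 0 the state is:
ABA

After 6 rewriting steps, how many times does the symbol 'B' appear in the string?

t=0: ABA
t=1: BABBB
t=2: ABBBABBABBABB
t=3: BABBABBABBBABBABBBABBABBBABBABB
t=4: ABBBABBABBBABBABBBABBABBABBBABBABBBABBABBABBBABBABBBABBABBABBBABBABBBABBABB
t=5: BABBABBABBBABBABBBABBABBABBBABBABBBABBABBABBBABBABBBABBABB…ABBBABBABBBABBABBBABBABBABBBABBABBBABBABBABBBABBABBBABBABB  (len 181)
t=6: ABBBABBABBBABBABBBABBABBABBBABBABBBABBABBABBBABBABBBABBABB…ABBBABBABBBABBABBBABBABBABBBABBABBBABBABBABBBABBABBBABBABB  (len 437)

309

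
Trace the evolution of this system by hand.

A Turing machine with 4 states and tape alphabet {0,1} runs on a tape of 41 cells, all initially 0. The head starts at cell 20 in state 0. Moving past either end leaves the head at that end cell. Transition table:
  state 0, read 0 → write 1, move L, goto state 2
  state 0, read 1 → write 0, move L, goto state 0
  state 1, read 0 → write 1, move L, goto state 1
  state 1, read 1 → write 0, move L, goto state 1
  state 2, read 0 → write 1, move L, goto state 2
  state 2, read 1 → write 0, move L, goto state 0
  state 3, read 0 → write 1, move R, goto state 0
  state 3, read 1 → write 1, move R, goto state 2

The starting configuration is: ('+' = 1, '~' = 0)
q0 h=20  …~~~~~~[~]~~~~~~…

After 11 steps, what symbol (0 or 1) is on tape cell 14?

step 0: q0 h=20  …~~~~~~[~]~~~~~~…
step 1: q2 h=19  …~~~~~~[~]+~~~~~…
step 2: q2 h=18  …~~~~~~[~]++~~~~…
step 3: q2 h=17  …~~~~~~[~]+++~~~…
step 4: q2 h=16  …~~~~~~[~]++++~~…
step 5: q2 h=15  …~~~~~~[~]+++++~…
step 6: q2 h=14  …~~~~~~[~]++++++…
step 7: q2 h=13  …~~~~~~[~]++++++…
step 8: q2 h=12  …~~~~~~[~]++++++…
step 9: q2 h=11  …~~~~~~[~]++++++…
step 10: q2 h=10  …~~~~~~[~]++++++…
step 11: q2 h= 9  …~~~~~~[~]++++++…

1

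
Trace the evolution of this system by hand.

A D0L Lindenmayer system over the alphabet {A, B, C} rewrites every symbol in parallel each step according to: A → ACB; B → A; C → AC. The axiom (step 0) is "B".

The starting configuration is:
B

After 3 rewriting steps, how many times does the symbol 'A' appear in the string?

t=0: B
t=1: A
t=2: ACB
t=3: ACBACA

3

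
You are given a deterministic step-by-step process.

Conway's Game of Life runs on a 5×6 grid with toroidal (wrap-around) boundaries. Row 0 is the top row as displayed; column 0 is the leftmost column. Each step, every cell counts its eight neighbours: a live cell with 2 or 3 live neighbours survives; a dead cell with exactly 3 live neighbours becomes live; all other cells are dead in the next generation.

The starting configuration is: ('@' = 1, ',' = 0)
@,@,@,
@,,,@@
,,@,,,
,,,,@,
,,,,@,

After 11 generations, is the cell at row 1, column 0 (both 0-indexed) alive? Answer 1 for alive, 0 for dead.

[0] @,@,@,
@,,,@@
,,@,,,
,,,,@,
,,,,@,
[1] @@,,@,
@,,,@,
,,,@@,
,,,@,,
,,,,@,
[2] @@,@@,
@@,,@,
,,,@@@
,,,@,,
,,,@@@
[3] ,@,,,,
,@,,,,
@,@@,@
,,@,,,
@,,,,@
[4] ,@,,,,
,@,,,,
@,@@,,
,,@@@,
@@,,,,
[5] ,@@,,,
@@,,,,
,,,,@,
@,,,@@
@@,@,,
[6] ,,,,,,
@@@,,,
,@,,@,
@@,@@,
,,,@@,
[7] ,@@@,,
@@@,,,
,,,,@,
@@,,,,
,,@@@@
[8] ,,,,,@
@,,,,,
,,@,,@
@@@,,,
,,,,@@
[9] @,,,@@
@,,,,@
,,@,,@
@@@@@,
,@,,@@
[10] ,@,,,,
,@,,,,
,,@,,,
,,,,,,
,,,,,,
[11] ,,,,,,
,@@,,,
,,,,,,
,,,,,,
,,,,,,

0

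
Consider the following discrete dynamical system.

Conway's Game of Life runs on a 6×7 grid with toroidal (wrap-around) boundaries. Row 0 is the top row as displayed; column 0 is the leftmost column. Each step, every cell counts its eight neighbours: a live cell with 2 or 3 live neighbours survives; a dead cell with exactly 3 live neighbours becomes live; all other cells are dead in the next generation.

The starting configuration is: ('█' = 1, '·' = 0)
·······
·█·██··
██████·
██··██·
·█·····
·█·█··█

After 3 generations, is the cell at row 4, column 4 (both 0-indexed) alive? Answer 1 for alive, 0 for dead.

[0] ·······
·█·██··
██████·
██··██·
·█·····
·█·█··█
[1] █··██··
██···█·
·······
·····█·
·█··███
█·█····
[2] █·███··
██··█·█
······█
····███
██··███
█·█····
[3] ··█·██·
·██·█·█
····█··
····█··
·█·██··
··█····

1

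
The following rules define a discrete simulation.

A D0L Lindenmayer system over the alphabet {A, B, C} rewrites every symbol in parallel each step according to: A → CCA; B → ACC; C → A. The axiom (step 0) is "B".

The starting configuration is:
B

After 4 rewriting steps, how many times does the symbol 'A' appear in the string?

11

t=0: B
t=1: ACC
t=2: CCAAA
t=3: AACCACCACCA
t=4: CCACCAAACCAAACCAAACCA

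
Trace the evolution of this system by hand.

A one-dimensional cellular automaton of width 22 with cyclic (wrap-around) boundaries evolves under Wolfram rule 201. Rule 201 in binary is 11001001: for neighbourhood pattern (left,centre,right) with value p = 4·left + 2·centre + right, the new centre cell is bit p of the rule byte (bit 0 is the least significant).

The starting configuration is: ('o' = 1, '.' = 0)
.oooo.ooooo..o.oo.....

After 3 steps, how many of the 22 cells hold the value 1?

k=0  .oooo.ooooo..o.oo.....
k=1  .oooo.ooooo....oo.oooo
k=2  .oooo.ooooo.oo.oo.oooo
k=3  .oooo.ooooo.oo.oo.oooo

17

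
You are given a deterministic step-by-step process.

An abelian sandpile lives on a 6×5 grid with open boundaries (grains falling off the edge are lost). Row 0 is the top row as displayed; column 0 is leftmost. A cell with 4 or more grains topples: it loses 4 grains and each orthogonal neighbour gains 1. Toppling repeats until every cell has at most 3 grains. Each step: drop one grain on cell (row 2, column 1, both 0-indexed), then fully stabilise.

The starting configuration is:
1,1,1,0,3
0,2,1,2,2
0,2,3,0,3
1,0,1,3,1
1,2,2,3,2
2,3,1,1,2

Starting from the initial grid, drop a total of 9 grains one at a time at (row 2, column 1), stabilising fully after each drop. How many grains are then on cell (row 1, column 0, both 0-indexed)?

t=0: 1,1,1,0,3
0,2,1,2,2
0,2,3,0,3
1,0,1,3,1
1,2,2,3,2
2,3,1,1,2
t=1: 1,1,1,0,3
0,2,1,2,2
0,3,3,0,3
1,0,1,3,1
1,2,2,3,2
2,3,1,1,2
t=2: 1,1,1,0,3
0,3,2,2,2
1,1,0,1,3
1,1,2,3,1
1,2,2,3,2
2,3,1,1,2
t=3: 1,1,1,0,3
0,3,2,2,2
1,2,0,1,3
1,1,2,3,1
1,2,2,3,2
2,3,1,1,2
t=4: 1,1,1,0,3
0,3,2,2,2
1,3,0,1,3
1,1,2,3,1
1,2,2,3,2
2,3,1,1,2
t=5: 1,2,1,0,3
1,0,3,2,2
2,1,1,1,3
1,2,2,3,1
1,2,2,3,2
2,3,1,1,2
t=6: 1,2,1,0,3
1,0,3,2,2
2,2,1,1,3
1,2,2,3,1
1,2,2,3,2
2,3,1,1,2
t=7: 1,2,1,0,3
1,0,3,2,2
2,3,1,1,3
1,2,2,3,1
1,2,2,3,2
2,3,1,1,2
t=8: 1,2,1,0,3
1,1,3,2,2
3,0,2,1,3
1,3,2,3,1
1,2,2,3,2
2,3,1,1,2
t=9: 1,2,1,0,3
1,1,3,2,2
3,1,2,1,3
1,3,2,3,1
1,2,2,3,2
2,3,1,1,2

1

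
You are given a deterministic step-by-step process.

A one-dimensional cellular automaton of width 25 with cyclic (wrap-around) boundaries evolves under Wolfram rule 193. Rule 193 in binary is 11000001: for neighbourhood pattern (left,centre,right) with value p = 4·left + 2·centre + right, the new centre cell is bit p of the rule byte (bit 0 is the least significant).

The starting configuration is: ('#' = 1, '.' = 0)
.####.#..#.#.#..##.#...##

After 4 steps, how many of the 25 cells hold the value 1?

t=0: .####.#..#.#.#..##.#...##
t=1: ..###............#...#..#
t=2: ...##.##########...#.....
t=3: ##..#..#########.#...####
t=4: ##......########...#..###

14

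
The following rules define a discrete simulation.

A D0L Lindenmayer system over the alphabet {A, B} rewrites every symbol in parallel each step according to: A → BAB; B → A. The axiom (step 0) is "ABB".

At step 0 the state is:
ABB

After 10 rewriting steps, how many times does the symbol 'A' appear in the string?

[0] ABB
[1] BABAA
[2] ABABABABBAB
[3] BABABABABABABABAABABA
[4] ABABABABABABABABABABABABABABABABBABABABABAB
[5] BABABABABABABABABABABABABABABABABABABABABABABABABABABABABABABABAABABABABABABABABABABA
[6] ABABABABABABABABABABABABABABABABABABABABABABABABABABABABAB…BABABABABABABABBABABABABABABABABABABABABABABABABABABABABAB  (len 171)
[7] BABABABABABABABABABABABABABABABABABABABABABABABABABABABABA…BABABABABABABABABABABABABABABABABABABABABABABABABABABABABA  (len 341)
[8] ABABABABABABABABABABABABABABABABABABABABABABABABABABABABAB…ABABABABABABABABABABABABABABABABABABABABABABABABABABABABAB  (len 683)
[9] BABABABABABABABABABABABABABABABABABABABABABABABABABABABABA…BABABABABABABABABABABABABABABABABABABABABABABABABABABABABA  (len 1365)
[10] ABABABABABABABABABABABABABABABABABABABABABABABABABABABABAB…ABABABABABABABABABABABABABABABABABABABABABABABABABABABABAB  (len 2731)

1365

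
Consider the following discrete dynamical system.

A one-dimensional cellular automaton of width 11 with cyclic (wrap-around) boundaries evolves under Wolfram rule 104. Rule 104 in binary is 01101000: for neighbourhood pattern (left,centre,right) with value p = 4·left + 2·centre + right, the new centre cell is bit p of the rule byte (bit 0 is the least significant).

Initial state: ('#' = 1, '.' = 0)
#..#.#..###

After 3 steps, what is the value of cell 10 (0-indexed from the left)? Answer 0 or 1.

0

gen 0: #..#.#..###
gen 1: #...#...#..
gen 2: ...........
gen 3: ...........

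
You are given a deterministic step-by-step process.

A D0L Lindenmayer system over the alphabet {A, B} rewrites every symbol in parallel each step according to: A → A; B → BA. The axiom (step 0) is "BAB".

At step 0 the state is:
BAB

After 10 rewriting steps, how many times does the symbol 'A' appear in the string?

0) BAB
1) BAABA
2) BAAABAA
3) BAAAABAAA
4) BAAAAABAAAA
5) BAAAAAABAAAAA
6) BAAAAAAABAAAAAA
7) BAAAAAAAABAAAAAAA
8) BAAAAAAAAABAAAAAAAA
9) BAAAAAAAAAABAAAAAAAAA
10) BAAAAAAAAAAABAAAAAAAAAA

21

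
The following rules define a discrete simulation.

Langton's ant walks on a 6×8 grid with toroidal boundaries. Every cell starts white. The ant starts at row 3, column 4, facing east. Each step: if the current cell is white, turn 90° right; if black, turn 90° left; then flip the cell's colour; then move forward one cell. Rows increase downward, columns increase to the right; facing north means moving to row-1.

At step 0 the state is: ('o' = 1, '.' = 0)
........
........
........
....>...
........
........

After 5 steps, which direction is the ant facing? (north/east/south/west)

north

[0] ........
........
........
....>...
........
........
[1] ........
........
........
....o...
....v...
........
[2] ........
........
........
....o...
...<o...
........
[3] ........
........
........
...^o...
...oo...
........
[4] ........
........
........
...o>...
...oo...
........
[5] ........
........
....^...
...o....
...oo...
........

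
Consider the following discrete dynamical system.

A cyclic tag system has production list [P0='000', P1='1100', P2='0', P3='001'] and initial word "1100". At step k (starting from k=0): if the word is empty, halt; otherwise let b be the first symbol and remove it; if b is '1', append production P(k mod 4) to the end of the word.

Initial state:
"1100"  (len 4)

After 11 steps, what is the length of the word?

6

k=0  "1100"  (len 4)
k=1  "100000"  (len 6)
k=2  "000001100"  (len 9)
k=3  "00001100"  (len 8)
k=4  "0001100"  (len 7)
k=5  "001100"  (len 6)
k=6  "01100"  (len 5)
k=7  "1100"  (len 4)
k=8  "100001"  (len 6)
k=9  "00001000"  (len 8)
k=10  "0001000"  (len 7)
k=11  "001000"  (len 6)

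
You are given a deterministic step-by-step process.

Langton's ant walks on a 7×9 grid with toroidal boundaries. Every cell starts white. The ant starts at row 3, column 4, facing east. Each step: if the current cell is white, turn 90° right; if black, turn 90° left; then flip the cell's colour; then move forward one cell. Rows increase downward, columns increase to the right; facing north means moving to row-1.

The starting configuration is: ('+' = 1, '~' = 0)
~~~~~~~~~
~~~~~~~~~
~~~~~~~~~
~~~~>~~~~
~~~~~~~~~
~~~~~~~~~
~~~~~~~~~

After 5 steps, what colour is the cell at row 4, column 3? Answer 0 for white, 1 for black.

1

0) ~~~~~~~~~
~~~~~~~~~
~~~~~~~~~
~~~~>~~~~
~~~~~~~~~
~~~~~~~~~
~~~~~~~~~
1) ~~~~~~~~~
~~~~~~~~~
~~~~~~~~~
~~~~+~~~~
~~~~v~~~~
~~~~~~~~~
~~~~~~~~~
2) ~~~~~~~~~
~~~~~~~~~
~~~~~~~~~
~~~~+~~~~
~~~<+~~~~
~~~~~~~~~
~~~~~~~~~
3) ~~~~~~~~~
~~~~~~~~~
~~~~~~~~~
~~~^+~~~~
~~~++~~~~
~~~~~~~~~
~~~~~~~~~
4) ~~~~~~~~~
~~~~~~~~~
~~~~~~~~~
~~~+>~~~~
~~~++~~~~
~~~~~~~~~
~~~~~~~~~
5) ~~~~~~~~~
~~~~~~~~~
~~~~^~~~~
~~~+~~~~~
~~~++~~~~
~~~~~~~~~
~~~~~~~~~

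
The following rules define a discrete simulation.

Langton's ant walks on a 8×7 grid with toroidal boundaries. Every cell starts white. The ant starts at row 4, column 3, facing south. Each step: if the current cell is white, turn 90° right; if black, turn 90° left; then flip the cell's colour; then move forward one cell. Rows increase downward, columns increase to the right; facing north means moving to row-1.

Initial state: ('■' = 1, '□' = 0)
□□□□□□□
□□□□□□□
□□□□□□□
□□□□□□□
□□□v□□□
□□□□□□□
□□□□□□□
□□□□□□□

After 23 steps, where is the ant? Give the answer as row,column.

step 0: □□□□□□□
□□□□□□□
□□□□□□□
□□□□□□□
□□□v□□□
□□□□□□□
□□□□□□□
□□□□□□□
step 1: □□□□□□□
□□□□□□□
□□□□□□□
□□□□□□□
□□<■□□□
□□□□□□□
□□□□□□□
□□□□□□□
step 2: □□□□□□□
□□□□□□□
□□□□□□□
□□^□□□□
□□■■□□□
□□□□□□□
□□□□□□□
□□□□□□□
step 3: □□□□□□□
□□□□□□□
□□□□□□□
□□■>□□□
□□■■□□□
□□□□□□□
□□□□□□□
□□□□□□□
step 4: □□□□□□□
□□□□□□□
□□□□□□□
□□■■□□□
□□■v□□□
□□□□□□□
□□□□□□□
□□□□□□□
step 5: □□□□□□□
□□□□□□□
□□□□□□□
□□■■□□□
□□■□>□□
□□□□□□□
□□□□□□□
□□□□□□□
step 6: □□□□□□□
□□□□□□□
□□□□□□□
□□■■□□□
□□■□■□□
□□□□v□□
□□□□□□□
□□□□□□□
step 7: □□□□□□□
□□□□□□□
□□□□□□□
□□■■□□□
□□■□■□□
□□□<■□□
□□□□□□□
□□□□□□□
step 8: □□□□□□□
□□□□□□□
□□□□□□□
□□■■□□□
□□■^■□□
□□□■■□□
□□□□□□□
□□□□□□□
step 9: □□□□□□□
□□□□□□□
□□□□□□□
□□■■□□□
□□■■>□□
□□□■■□□
□□□□□□□
□□□□□□□
step 10: □□□□□□□
□□□□□□□
□□□□□□□
□□■■^□□
□□■■□□□
□□□■■□□
□□□□□□□
□□□□□□□
step 11: □□□□□□□
□□□□□□□
□□□□□□□
□□■■■>□
□□■■□□□
□□□■■□□
□□□□□□□
□□□□□□□
step 12: □□□□□□□
□□□□□□□
□□□□□□□
□□■■■■□
□□■■□v□
□□□■■□□
□□□□□□□
□□□□□□□
step 13: □□□□□□□
□□□□□□□
□□□□□□□
□□■■■■□
□□■■<■□
□□□■■□□
□□□□□□□
□□□□□□□
step 14: □□□□□□□
□□□□□□□
□□□□□□□
□□■■^■□
□□■■■■□
□□□■■□□
□□□□□□□
□□□□□□□
step 15: □□□□□□□
□□□□□□□
□□□□□□□
□□■<□■□
□□■■■■□
□□□■■□□
□□□□□□□
□□□□□□□
step 16: □□□□□□□
□□□□□□□
□□□□□□□
□□■□□■□
□□■v■■□
□□□■■□□
□□□□□□□
□□□□□□□
step 17: □□□□□□□
□□□□□□□
□□□□□□□
□□■□□■□
□□■□>■□
□□□■■□□
□□□□□□□
□□□□□□□
step 18: □□□□□□□
□□□□□□□
□□□□□□□
□□■□^■□
□□■□□■□
□□□■■□□
□□□□□□□
□□□□□□□
step 19: □□□□□□□
□□□□□□□
□□□□□□□
□□■□■>□
□□■□□■□
□□□■■□□
□□□□□□□
□□□□□□□
step 20: □□□□□□□
□□□□□□□
□□□□□^□
□□■□■□□
□□■□□■□
□□□■■□□
□□□□□□□
□□□□□□□
step 21: □□□□□□□
□□□□□□□
□□□□□■>
□□■□■□□
□□■□□■□
□□□■■□□
□□□□□□□
□□□□□□□
step 22: □□□□□□□
□□□□□□□
□□□□□■■
□□■□■□v
□□■□□■□
□□□■■□□
□□□□□□□
□□□□□□□
step 23: □□□□□□□
□□□□□□□
□□□□□■■
□□■□■<■
□□■□□■□
□□□■■□□
□□□□□□□
□□□□□□□

3,5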